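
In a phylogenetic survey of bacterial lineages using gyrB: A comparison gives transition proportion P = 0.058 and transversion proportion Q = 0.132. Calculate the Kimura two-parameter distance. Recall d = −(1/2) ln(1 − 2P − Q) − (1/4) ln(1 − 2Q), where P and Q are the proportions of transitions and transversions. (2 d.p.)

Under the Kimura two-parameter model, d = −½ ln(1 − 2P − Q) − ¼ ln(1 − 2Q).
1 − 2P − Q = 0.752, giving −½ ln(0.752) = 0.142509.
1 − 2Q = 0.736, giving −¼ ln(0.736) = 0.076631.
d = 0.142509 + 0.076631 = 0.219140.

0.22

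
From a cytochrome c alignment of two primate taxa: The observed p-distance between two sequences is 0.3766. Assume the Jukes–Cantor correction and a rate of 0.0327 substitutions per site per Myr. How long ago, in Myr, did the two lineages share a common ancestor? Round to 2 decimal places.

8.00

d = −(3/4) ln(1 − 4p/3) = −0.75 ln(1 − 0.502133) = −0.75 ln(0.497867)
  = −0.75 × (-0.697422) = 0.523067 substitutions/site.
Under a molecular clock d = 2μt, so t = d/(2μ) = 0.523067 / (2 × 0.0327) = 8.00 Myr.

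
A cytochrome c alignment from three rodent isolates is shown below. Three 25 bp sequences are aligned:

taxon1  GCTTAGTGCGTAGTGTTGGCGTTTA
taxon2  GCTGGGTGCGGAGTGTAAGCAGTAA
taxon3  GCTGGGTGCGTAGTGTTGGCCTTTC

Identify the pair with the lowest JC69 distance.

taxon1–taxon2: 8/25 differ, p = 0.320, d = 0.417.
taxon1–taxon3: 4/25 differ, p = 0.160, d = 0.180.
taxon2–taxon3: 7/25 differ, p = 0.280, d = 0.351.
The smallest distance is between taxon1 and taxon3.

taxon1 and taxon3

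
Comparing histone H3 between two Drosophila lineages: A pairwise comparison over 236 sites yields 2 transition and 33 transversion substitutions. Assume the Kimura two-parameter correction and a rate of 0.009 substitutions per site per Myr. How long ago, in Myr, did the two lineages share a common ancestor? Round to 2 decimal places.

P = 2/236 ≈ 0.008475 and Q = 33/236 ≈ 0.139831.
Under the Kimura two-parameter model, d = −½ ln(1 − 2P − Q) − ¼ ln(1 − 2Q).
1 − 2P − Q = 0.843219, giving −½ ln(0.843219) = 0.085264.
1 − 2Q = 0.720338, giving −¼ ln(0.720338) = 0.082009.
d = 0.085264 + 0.082009 = 0.167273.
Under a molecular clock d = 2μt, so t = d/(2μ) = 0.167273 / (2 × 0.009) = 9.29 Myr.

9.29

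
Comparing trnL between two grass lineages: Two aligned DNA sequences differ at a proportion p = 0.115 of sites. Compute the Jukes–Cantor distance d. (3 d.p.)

d = −(3/4) ln(1 − 4p/3) = −0.75 ln(1 − 0.153333) = −0.75 ln(0.846667)
  = −0.75 × (-0.166448) = 0.124836 substitutions/site.

0.125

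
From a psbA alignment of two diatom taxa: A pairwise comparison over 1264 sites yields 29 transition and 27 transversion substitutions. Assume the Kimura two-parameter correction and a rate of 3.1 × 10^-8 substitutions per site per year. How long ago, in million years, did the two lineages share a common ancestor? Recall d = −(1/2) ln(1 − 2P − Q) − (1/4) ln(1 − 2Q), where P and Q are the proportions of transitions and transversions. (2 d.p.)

P = 29/1264 ≈ 0.022943 and Q = 27/1264 ≈ 0.021361.
Under the Kimura two-parameter model, d = −½ ln(1 − 2P − Q) − ¼ ln(1 − 2Q).
1 − 2P − Q = 0.932753, giving −½ ln(0.932753) = 0.034807.
1 − 2Q = 0.957278, giving −¼ ln(0.957278) = 0.010915.
d = 0.034807 + 0.010915 = 0.045722.
Under a molecular clock d = 2μt, so t = d/(2μ) = 0.045722 / (2 × 3.1 × 10^-8) = 0.74 million years.

0.74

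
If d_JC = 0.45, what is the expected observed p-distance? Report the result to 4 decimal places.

0.3384

p = (3/4)(1 − e^(−4d/3)) = 0.75 × (1 − e^(-0.6)) = 0.75 × (1 − 0.548812) = 0.338391.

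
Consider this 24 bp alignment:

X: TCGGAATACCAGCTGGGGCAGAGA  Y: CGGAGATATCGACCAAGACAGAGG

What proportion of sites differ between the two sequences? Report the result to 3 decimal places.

The sequences differ at 12 of 24 positions.
p = 12/24 = 0.500.

0.500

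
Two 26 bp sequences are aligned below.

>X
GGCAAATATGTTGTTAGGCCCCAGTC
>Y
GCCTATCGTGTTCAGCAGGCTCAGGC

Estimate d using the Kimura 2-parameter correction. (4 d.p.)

0.8251

Of 26 sites, 4 differences are transitions and 9 are transversions, so P = 4/26 ≈ 0.153846 and Q = 9/26 ≈ 0.346154.
Under the Kimura two-parameter model, d = −½ ln(1 − 2P − Q) − ¼ ln(1 − 2Q).
1 − 2P − Q = 0.346154, giving −½ ln(0.346154) = 0.530436.
1 − 2Q = 0.307692, giving −¼ ln(0.307692) = 0.294664.
d = 0.530436 + 0.294664 = 0.825100.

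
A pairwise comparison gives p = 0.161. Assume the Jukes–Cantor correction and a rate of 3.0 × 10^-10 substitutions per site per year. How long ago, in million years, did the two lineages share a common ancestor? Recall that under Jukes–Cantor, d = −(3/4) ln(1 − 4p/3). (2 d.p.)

d = −(3/4) ln(1 − 4p/3) = −0.75 ln(1 − 0.214667) = −0.75 ln(0.785333)
  = −0.75 × (-0.241647) = 0.181235 substitutions/site.
Under a molecular clock d = 2μt, so t = d/(2μ) = 0.181235 / (2 × 3.0 × 10^-10) = 302.06 million years.

302.06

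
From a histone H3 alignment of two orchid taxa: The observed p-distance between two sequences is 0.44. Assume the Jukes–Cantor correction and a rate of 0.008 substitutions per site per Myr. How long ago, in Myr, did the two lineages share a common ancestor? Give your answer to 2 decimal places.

41.41

d = −(3/4) ln(1 − 4p/3) = −0.75 ln(1 − 0.586667) = −0.75 ln(0.413333)
  = −0.75 × (-0.883502) = 0.662627 substitutions/site.
Under a molecular clock d = 2μt, so t = d/(2μ) = 0.662627 / (2 × 0.008) = 41.41 Myr.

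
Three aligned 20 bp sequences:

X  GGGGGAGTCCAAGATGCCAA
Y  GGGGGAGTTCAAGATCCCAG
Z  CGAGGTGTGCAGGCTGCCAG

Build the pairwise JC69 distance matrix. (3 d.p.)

d(X,Y) = 0.167, d(X,Z) = 0.471, d(Y,Z) = 0.471

X–Y: 3/20 sites differ → p = 0.15, d = −0.75 ln(1 − 0.2) = 0.167358 ≈ 0.167.
X–Z: 7/20 sites differ → p = 0.35, d = −0.75 ln(1 − 0.466667) = 0.471457 ≈ 0.471.
Y–Z: 7/20 sites differ → p = 0.35, d = −0.75 ln(1 − 0.466667) = 0.471457 ≈ 0.471.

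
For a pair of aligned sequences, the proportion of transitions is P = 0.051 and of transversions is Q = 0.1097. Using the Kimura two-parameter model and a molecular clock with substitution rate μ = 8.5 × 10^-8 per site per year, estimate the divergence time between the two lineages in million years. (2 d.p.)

Under the Kimura two-parameter model, d = −½ ln(1 − 2P − Q) − ¼ ln(1 − 2Q).
1 − 2P − Q = 0.7883, giving −½ ln(0.7883) = 0.118938.
1 − 2Q = 0.7806, giving −¼ ln(0.7806) = 0.061923.
d = 0.118938 + 0.061923 = 0.180861.
Under a molecular clock d = 2μt, so t = d/(2μ) = 0.180861 / (2 × 8.5 × 10^-8) = 1.06 million years.

1.06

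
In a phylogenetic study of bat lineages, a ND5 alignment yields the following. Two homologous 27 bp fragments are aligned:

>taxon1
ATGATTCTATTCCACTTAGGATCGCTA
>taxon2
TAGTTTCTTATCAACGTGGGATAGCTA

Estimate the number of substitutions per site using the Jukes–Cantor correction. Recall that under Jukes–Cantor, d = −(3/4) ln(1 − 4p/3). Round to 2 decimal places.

0.44

The sequences differ at 9 of 27 sites (1, 2, 4, 9, 10, 13, 16, 18, 23), so p = 9/27 ≈ 0.333333.
d = −(3/4) ln(1 − 4p/3) = −0.75 ln(1 − 0.444444) = −0.75 ln(0.555556)
  = −0.75 × (-0.587786) = 0.440840 substitutions/site.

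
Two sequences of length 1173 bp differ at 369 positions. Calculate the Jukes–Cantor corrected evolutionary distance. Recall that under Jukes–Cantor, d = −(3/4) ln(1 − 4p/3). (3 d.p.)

p = 369/1173 ≈ 0.314578.
d = −(3/4) ln(1 − 4p/3) = −0.75 ln(1 − 0.419437) = −0.75 ln(0.580563)
  = −0.75 × (-0.543757) = 0.407818 substitutions/site.

0.408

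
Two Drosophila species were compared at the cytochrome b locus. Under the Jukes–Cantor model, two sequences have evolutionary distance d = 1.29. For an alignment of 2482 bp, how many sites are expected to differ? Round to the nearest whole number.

1528

Invert JC69: p = (3/4)(1 − e^(−4d/3)) = 0.75 × (1 − e^(-1.72)) = 0.75 × (1 − 0.179066) = 0.615701.
Expected differing sites = pL ≈ 0.615701 × 2482 = 1528.169882 ≈ 1528.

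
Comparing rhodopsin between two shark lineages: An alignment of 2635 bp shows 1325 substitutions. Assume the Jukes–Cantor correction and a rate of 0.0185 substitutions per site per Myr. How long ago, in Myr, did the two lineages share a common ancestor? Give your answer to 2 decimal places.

22.50

p = 1325/2635 ≈ 0.502846.
d = −(3/4) ln(1 − 4p/3) = −0.75 ln(1 − 0.670461) = −0.75 ln(0.329539)
  = −0.75 × (-1.110061) = 0.832546 substitutions/site.
Under a molecular clock d = 2μt, so t = d/(2μ) = 0.832546 / (2 × 0.0185) = 22.50 Myr.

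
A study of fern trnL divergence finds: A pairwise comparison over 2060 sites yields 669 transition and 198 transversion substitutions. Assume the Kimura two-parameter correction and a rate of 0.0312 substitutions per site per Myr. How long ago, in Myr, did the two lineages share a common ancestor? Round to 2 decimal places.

P = 669/2060 ≈ 0.324757 and Q = 198/2060 ≈ 0.096117.
Under the Kimura two-parameter model, d = −½ ln(1 − 2P − Q) − ¼ ln(1 − 2Q).
1 − 2P − Q = 0.254369, giving −½ ln(0.254369) = 0.684485.
1 − 2Q = 0.807766, giving −¼ ln(0.807766) = 0.053371.
d = 0.684485 + 0.053371 = 0.737856.
Under a molecular clock d = 2μt, so t = d/(2μ) = 0.737856 / (2 × 0.0312) = 11.82 Myr.

11.82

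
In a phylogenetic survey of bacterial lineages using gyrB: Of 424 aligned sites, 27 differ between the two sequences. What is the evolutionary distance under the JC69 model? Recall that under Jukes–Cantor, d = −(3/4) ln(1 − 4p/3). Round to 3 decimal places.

0.067

p = 27/424 ≈ 0.063679.
d = −(3/4) ln(1 − 4p/3) = −0.75 ln(1 − 0.084905) = −0.75 ln(0.915095)
  = −0.75 × (-0.088727) = 0.066545 substitutions/site.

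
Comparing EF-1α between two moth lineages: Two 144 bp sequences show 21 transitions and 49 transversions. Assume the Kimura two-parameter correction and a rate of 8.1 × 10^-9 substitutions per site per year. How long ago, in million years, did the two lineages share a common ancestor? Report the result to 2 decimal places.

P = 21/144 ≈ 0.145833 and Q = 49/144 ≈ 0.340278.
Under the Kimura two-parameter model, d = −½ ln(1 − 2P − Q) − ¼ ln(1 − 2Q).
1 − 2P − Q = 0.368056, giving −½ ln(0.368056) = 0.499760.
1 − 2Q = 0.319444, giving −¼ ln(0.319444) = 0.285293.
d = 0.499760 + 0.285293 = 0.785053.
Under a molecular clock d = 2μt, so t = d/(2μ) = 0.785053 / (2 × 8.1 × 10^-9) = 48.46 million years.

48.46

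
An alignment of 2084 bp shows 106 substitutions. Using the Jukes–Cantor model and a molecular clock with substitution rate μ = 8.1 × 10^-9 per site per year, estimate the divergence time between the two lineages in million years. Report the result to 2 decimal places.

3.25

p = 106/2084 ≈ 0.050864.
d = −(3/4) ln(1 − 4p/3) = −0.75 ln(1 − 0.067819) = −0.75 ln(0.932181)
  = −0.75 × (-0.070228) = 0.052671 substitutions/site.
Under a molecular clock d = 2μt, so t = d/(2μ) = 0.052671 / (2 × 8.1 × 10^-9) = 3.25 million years.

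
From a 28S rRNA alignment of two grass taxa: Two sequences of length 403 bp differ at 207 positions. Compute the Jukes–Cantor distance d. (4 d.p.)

p = 207/403 ≈ 0.513648.
d = −(3/4) ln(1 − 4p/3) = −0.75 ln(1 − 0.684864) = −0.75 ln(0.315136)
  = −0.75 × (-1.154751) = 0.866063 substitutions/site.

0.8661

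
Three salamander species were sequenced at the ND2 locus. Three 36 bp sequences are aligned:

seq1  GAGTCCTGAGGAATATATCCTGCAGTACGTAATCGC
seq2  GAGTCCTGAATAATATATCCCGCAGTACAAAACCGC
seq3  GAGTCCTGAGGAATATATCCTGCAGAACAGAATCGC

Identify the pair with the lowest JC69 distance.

seq1 and seq3

seq1–seq2: 6/36 differ, p = 0.167, d = 0.188.
seq1–seq3: 3/36 differ, p = 0.083, d = 0.088.
seq2–seq3: 6/36 differ, p = 0.167, d = 0.188.
The smallest distance is between seq1 and seq3.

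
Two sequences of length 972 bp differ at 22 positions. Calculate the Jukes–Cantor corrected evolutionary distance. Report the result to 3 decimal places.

p = 22/972 ≈ 0.022634.
d = −(3/4) ln(1 − 4p/3) = −0.75 ln(1 − 0.030179) = −0.75 ln(0.969821)
  = −0.75 × (-0.030644) = 0.022983 substitutions/site.

0.023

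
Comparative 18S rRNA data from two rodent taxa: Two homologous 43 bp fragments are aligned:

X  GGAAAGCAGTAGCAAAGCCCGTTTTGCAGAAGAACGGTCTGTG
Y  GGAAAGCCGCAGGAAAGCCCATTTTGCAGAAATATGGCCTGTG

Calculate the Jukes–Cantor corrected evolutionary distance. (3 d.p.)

0.214

The sequences differ at 8 of 43 sites (8, 10, 13, 21, 32, 33, 35, 38), so p = 8/43 ≈ 0.186047.
d = −(3/4) ln(1 − 4p/3) = −0.75 ln(1 − 0.248063) = −0.75 ln(0.751937)
  = −0.75 × (-0.285103) = 0.213827 substitutions/site.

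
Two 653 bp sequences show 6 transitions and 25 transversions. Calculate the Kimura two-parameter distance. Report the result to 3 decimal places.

P = 6/653 ≈ 0.009188 and Q = 25/653 ≈ 0.038285.
Under the Kimura two-parameter model, d = −½ ln(1 − 2P − Q) − ¼ ln(1 − 2Q).
1 − 2P − Q = 0.943339, giving −½ ln(0.943339) = 0.029165.
1 − 2Q = 0.92343, giving −¼ ln(0.92343) = 0.019915.
d = 0.029165 + 0.019915 = 0.049080.

0.049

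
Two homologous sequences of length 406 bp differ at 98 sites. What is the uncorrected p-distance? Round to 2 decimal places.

0.24

p = 98/406 = 0.241379… ≈ 0.24 (to 2 d.p.).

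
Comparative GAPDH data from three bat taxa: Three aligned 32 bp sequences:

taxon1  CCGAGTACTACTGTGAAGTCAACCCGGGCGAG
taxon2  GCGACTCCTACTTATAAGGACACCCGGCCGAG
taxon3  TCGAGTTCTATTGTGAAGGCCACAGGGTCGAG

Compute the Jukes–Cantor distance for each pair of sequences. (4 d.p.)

d(taxon1,taxon2) = 0.4042, d(taxon1,taxon3) = 0.3041, d(taxon2,taxon3) = 0.4598

taxon1–taxon2: 10/32 sites differ → p = 0.3125, d = −0.75 ln(1 − 0.416667) = 0.404248 ≈ 0.4042.
taxon1–taxon3: 8/32 sites differ → p = 0.25, d = −0.75 ln(1 − 0.333333) = 0.304098 ≈ 0.3041.
taxon2–taxon3: 11/32 sites differ → p = 0.34375, d = −0.75 ln(1 − 0.458333) = 0.459828 ≈ 0.4598.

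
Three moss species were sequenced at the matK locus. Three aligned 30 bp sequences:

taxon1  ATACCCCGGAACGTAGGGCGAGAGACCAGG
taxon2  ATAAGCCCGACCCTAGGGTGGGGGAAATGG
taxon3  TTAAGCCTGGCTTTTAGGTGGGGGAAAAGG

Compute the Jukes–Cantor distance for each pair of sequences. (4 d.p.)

taxon1–taxon2: 11/30 sites differ → p ≈ 0.366667, d = −0.75 ln(1 − 0.488889) = 0.503376 ≈ 0.5034.
taxon1–taxon3: 15/30 sites differ → p = 0.5, d = −0.75 ln(1 − 0.666667) = 0.823960 ≈ 0.8240.
taxon2–taxon3: 8/30 sites differ → p ≈ 0.266667, d = −0.75 ln(1 − 0.355556) = 0.329526 ≈ 0.3295.

d(taxon1,taxon2) = 0.5034, d(taxon1,taxon3) = 0.8240, d(taxon2,taxon3) = 0.3295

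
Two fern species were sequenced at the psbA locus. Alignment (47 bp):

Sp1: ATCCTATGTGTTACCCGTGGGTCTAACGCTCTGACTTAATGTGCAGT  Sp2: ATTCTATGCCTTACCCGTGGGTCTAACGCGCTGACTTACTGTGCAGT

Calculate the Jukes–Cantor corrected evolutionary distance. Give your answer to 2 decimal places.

The sequences differ at 5 of 47 sites (3, 9, 10, 30, 39), so p = 5/47 ≈ 0.106383.
d = −(3/4) ln(1 − 4p/3) = −0.75 ln(1 − 0.141844) = −0.75 ln(0.858156)
  = −0.75 × (-0.152969) = 0.114727 substitutions/site.

0.11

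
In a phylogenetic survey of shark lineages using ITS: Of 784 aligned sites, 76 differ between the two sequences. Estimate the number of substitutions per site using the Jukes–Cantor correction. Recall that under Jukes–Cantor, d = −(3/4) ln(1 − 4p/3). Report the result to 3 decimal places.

p = 76/784 ≈ 0.096939.
d = −(3/4) ln(1 − 4p/3) = −0.75 ln(1 − 0.129252) = −0.75 ln(0.870748)
  = −0.75 × (-0.138403) = 0.103802 substitutions/site.

0.104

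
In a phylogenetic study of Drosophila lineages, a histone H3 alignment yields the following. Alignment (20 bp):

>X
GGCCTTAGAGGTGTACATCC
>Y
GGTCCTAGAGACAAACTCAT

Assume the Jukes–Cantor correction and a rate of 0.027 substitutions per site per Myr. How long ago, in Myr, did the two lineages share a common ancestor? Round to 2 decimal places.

The sequences differ at 10 of 20 sites (3, 5, 11, 12, 13, 14, 17, 18, 19, 20), so p = 10/20 = 0.5.
d = −(3/4) ln(1 − 4p/3) = −0.75 ln(1 − 0.666667) = −0.75 ln(0.333333)
  = −0.75 × (-1.098613) = 0.823960 substitutions/site.
Under a molecular clock d = 2μt, so t = d/(2μ) = 0.823960 / (2 × 0.027) = 15.26 Myr.

15.26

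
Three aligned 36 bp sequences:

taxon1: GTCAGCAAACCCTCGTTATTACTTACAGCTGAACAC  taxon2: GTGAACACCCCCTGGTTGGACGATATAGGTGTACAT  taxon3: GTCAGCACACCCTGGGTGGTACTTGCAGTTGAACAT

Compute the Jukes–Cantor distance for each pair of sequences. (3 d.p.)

taxon1–taxon2: 15/36 sites differ → p ≈ 0.416667, d = −0.75 ln(1 − 0.555556) = 0.608198 ≈ 0.608.
taxon1–taxon3: 8/36 sites differ → p ≈ 0.222222, d = −0.75 ln(1 − 0.296296) = 0.263548 ≈ 0.264.
taxon2–taxon3: 12/36 sites differ → p ≈ 0.333333, d = −0.75 ln(1 − 0.444444) = 0.440839 ≈ 0.441.

d(taxon1,taxon2) = 0.608, d(taxon1,taxon3) = 0.264, d(taxon2,taxon3) = 0.441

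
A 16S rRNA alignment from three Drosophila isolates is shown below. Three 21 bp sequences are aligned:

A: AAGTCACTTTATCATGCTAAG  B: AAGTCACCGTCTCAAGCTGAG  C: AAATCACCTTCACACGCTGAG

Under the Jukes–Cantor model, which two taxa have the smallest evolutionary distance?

B and C

A–B: 5/21 differ, p = 0.238, d = 0.286.
A–C: 6/21 differ, p = 0.286, d = 0.360.
B–C: 4/21 differ, p = 0.190, d = 0.220.
The smallest distance is between B and C.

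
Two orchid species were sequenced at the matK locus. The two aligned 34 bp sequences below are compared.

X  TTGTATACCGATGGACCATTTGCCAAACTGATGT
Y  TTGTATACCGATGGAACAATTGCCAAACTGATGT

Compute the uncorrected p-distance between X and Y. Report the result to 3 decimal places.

The sequences differ at 2 of 34 positions (sites 16, 19).
p = 2/34 = 0.058823… ≈ 0.059 (to 3 d.p.).

0.059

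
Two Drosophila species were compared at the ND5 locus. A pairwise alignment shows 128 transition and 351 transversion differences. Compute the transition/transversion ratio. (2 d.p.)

0.36

R = 128/351 = 0.364672… ≈ 0.36 (to 2 d.p.).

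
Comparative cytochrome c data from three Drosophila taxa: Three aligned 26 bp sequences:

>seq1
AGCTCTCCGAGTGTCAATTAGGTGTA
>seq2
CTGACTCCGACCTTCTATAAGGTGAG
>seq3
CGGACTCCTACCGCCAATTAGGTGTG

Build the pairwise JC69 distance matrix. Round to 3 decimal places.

d(seq1,seq2) = 0.623, d(seq1,seq3) = 0.396, d(seq2,seq3) = 0.334

seq1–seq2: 11/26 sites differ → p ≈ 0.423077, d = −0.75 ln(1 − 0.564103) = 0.622762 ≈ 0.623.
seq1–seq3: 8/26 sites differ → p ≈ 0.307692, d = −0.75 ln(1 − 0.410256) = 0.396050 ≈ 0.396.
seq2–seq3: 7/26 sites differ → p ≈ 0.269231, d = −0.75 ln(1 − 0.358975) = 0.333515 ≈ 0.334.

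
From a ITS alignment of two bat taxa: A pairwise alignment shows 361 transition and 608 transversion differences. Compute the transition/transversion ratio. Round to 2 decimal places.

R = 361/608 = 0.59375 ≈ 0.59 (to 2 d.p.).

0.59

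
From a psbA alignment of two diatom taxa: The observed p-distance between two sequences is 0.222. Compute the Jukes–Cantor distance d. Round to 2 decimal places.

d = −(3/4) ln(1 − 4p/3) = −0.75 ln(1 − 0.296) = −0.75 ln(0.704)
  = −0.75 × (-0.350977) = 0.263233 substitutions/site.

0.26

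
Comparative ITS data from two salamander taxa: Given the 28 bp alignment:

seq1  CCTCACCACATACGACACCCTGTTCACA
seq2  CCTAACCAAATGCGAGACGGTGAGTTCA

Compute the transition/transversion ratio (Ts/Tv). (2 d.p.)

Transitions are A↔G and C↔T; transversions are all other mismatches.
Transitions: 2. Transversions: 8.
R = 2/8 = 0.25.

0.25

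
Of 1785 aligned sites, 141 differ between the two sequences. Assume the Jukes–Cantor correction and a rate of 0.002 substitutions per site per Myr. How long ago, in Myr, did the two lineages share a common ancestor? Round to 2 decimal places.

p = 141/1785 ≈ 0.078992.
d = −(3/4) ln(1 − 4p/3) = −0.75 ln(1 − 0.105323) = −0.75 ln(0.894677)
  = −0.75 × (-0.111293) = 0.083470 substitutions/site.
Under a molecular clock d = 2μt, so t = d/(2μ) = 0.083470 / (2 × 0.002) = 20.87 Myr.

20.87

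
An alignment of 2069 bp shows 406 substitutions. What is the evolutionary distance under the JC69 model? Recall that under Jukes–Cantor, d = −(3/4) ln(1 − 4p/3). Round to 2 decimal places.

0.23

p = 406/2069 ≈ 0.19623.
d = −(3/4) ln(1 − 4p/3) = −0.75 ln(1 − 0.26164) = −0.75 ln(0.73836)
  = −0.75 × (-0.303324) = 0.227493 substitutions/site.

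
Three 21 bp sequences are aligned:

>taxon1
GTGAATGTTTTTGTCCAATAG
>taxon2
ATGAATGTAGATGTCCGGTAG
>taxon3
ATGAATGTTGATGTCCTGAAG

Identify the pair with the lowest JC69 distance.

taxon2 and taxon3

taxon1–taxon2: 6/21 differ, p = 0.286, d = 0.360.
taxon1–taxon3: 6/21 differ, p = 0.286, d = 0.360.
taxon2–taxon3: 3/21 differ, p = 0.143, d = 0.158.
The smallest distance is between taxon2 and taxon3.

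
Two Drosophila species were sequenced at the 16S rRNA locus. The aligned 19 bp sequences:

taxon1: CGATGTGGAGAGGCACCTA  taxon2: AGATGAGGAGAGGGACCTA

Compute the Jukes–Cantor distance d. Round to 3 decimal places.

The sequences differ at 3 of 19 sites (1, 6, 14), so p = 3/19 ≈ 0.157895.
d = −(3/4) ln(1 − 4p/3) = −0.75 ln(1 − 0.210527) = −0.75 ln(0.789473)
  = −0.75 × (-0.236390) = 0.177293 substitutions/site.

0.177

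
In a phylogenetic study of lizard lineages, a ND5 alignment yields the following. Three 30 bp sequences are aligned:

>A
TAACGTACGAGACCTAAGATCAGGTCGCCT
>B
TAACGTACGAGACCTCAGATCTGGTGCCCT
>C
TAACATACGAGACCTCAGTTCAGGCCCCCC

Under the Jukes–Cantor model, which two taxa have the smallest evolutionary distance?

A and B

A–B: 4/30 differ, p = 0.133, d = 0.147.
A–C: 6/30 differ, p = 0.200, d = 0.233.
B–C: 6/30 differ, p = 0.200, d = 0.233.
The smallest distance is between A and B.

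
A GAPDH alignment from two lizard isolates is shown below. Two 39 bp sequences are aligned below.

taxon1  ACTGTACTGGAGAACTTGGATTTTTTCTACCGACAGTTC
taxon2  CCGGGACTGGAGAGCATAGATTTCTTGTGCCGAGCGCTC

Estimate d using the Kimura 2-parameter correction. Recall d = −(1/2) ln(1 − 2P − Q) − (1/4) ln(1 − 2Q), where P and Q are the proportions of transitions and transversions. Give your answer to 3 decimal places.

Of 39 sites, 5 differences are transitions and 7 are transversions, so P = 5/39 ≈ 0.128205 and Q = 7/39 ≈ 0.179487.
Under the Kimura two-parameter model, d = −½ ln(1 − 2P − Q) − ¼ ln(1 − 2Q).
1 − 2P − Q = 0.564103, giving −½ ln(0.564103) = 0.286259.
1 − 2Q = 0.641026, giving −¼ ln(0.641026) = 0.111171.
d = 0.286259 + 0.111171 = 0.397430.

0.397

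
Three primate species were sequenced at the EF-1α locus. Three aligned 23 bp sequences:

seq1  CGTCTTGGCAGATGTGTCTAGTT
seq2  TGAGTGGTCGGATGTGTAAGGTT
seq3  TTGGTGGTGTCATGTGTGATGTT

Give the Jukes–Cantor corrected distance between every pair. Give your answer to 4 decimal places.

d(seq1,seq2) = 0.5532, d(seq1,seq3) = 0.8922, d(seq2,seq3) = 0.3904

seq1–seq2: 9/23 sites differ → p ≈ 0.391304, d = −0.75 ln(1 − 0.521739) = 0.553199 ≈ 0.5532.
seq1–seq3: 12/23 sites differ → p ≈ 0.521739, d = −0.75 ln(1 − 0.695652) = 0.892188 ≈ 0.8922.
seq2–seq3: 7/23 sites differ → p ≈ 0.304348, d = −0.75 ln(1 − 0.405797) = 0.390401 ≈ 0.3904.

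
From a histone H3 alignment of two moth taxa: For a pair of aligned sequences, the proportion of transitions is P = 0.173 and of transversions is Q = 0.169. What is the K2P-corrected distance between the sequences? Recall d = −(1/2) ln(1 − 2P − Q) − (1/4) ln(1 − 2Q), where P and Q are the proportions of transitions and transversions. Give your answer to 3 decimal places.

0.465

Under the Kimura two-parameter model, d = −½ ln(1 − 2P − Q) − ¼ ln(1 − 2Q).
1 − 2P − Q = 0.485, giving −½ ln(0.485) = 0.361803.
1 − 2Q = 0.662, giving −¼ ln(0.662) = 0.103122.
d = 0.361803 + 0.103122 = 0.464925.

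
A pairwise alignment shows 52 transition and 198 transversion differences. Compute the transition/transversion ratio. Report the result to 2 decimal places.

R = 52/198 = 0.262626… ≈ 0.26 (to 2 d.p.).

0.26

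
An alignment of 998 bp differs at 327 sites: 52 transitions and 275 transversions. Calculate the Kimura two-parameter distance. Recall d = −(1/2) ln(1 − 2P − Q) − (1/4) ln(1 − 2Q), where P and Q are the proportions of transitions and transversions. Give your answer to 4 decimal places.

0.4391

P = 52/998 ≈ 0.052104 and Q = 275/998 ≈ 0.275551.
Under the Kimura two-parameter model, d = −½ ln(1 − 2P − Q) − ¼ ln(1 − 2Q).
1 − 2P − Q = 0.620241, giving −½ ln(0.620241) = 0.238824.
1 − 2Q = 0.448898, giving −¼ ln(0.448898) = 0.200240.
d = 0.238824 + 0.200240 = 0.439064.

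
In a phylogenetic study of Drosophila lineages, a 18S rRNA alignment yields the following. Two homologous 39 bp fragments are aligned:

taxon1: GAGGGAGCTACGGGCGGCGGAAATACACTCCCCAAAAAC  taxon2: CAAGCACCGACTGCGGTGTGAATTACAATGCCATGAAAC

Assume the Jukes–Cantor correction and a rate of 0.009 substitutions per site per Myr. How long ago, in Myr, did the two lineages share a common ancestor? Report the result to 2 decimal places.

36.26

The sequences differ at 17 of 39 sites, so p = 17/39 ≈ 0.435897.
d = −(3/4) ln(1 − 4p/3) = −0.75 ln(1 − 0.581196) = −0.75 ln(0.418804)
  = −0.75 × (-0.870352) = 0.652764 substitutions/site.
Under a molecular clock d = 2μt, so t = d/(2μ) = 0.652764 / (2 × 0.009) = 36.26 Myr.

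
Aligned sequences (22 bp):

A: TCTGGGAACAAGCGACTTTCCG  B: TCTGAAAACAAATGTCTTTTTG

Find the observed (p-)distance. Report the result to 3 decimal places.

The sequences differ at 7 of 22 positions (sites 5, 6, 12, 13, 15, 20, 21).
p = 7/22 = 0.318181… ≈ 0.318 (to 3 d.p.).

0.318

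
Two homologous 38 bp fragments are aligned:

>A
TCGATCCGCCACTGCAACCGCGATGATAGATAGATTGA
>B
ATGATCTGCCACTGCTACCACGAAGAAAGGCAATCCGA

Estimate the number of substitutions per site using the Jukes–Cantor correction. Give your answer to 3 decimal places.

0.457

The sequences differ at 13 of 38 sites, so p = 13/38 ≈ 0.342105.
d = −(3/4) ln(1 − 4p/3) = −0.75 ln(1 − 0.45614) = −0.75 ln(0.54386)
  = −0.75 × (-0.609063) = 0.456797 substitutions/site.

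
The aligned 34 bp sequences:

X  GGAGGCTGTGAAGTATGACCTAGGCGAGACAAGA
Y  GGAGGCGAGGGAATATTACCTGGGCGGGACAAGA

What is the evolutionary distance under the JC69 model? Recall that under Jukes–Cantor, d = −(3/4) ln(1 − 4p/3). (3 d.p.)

The sequences differ at 8 of 34 sites (7, 8, 9, 11, 13, 17, 22, 27), so p = 8/34 ≈ 0.235294.
d = −(3/4) ln(1 − 4p/3) = −0.75 ln(1 − 0.313725) = −0.75 ln(0.686275)
  = −0.75 × (-0.376477) = 0.282358 substitutions/site.

0.282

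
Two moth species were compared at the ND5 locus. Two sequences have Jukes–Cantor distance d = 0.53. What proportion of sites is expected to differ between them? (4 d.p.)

0.3800

p = (3/4)(1 − e^(−4d/3)) = 0.75 × (1 − e^(-0.706667)) = 0.75 × (1 − 0.493286) = 0.380036.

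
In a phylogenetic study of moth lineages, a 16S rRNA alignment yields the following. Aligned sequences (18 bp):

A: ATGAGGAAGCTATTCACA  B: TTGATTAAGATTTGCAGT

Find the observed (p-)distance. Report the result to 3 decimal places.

0.444

The sequences differ at 8 of 18 positions (sites 1, 5, 6, 10, 12, 14, 17, 18).
p = 8/18 = 0.444444… ≈ 0.444 (to 3 d.p.).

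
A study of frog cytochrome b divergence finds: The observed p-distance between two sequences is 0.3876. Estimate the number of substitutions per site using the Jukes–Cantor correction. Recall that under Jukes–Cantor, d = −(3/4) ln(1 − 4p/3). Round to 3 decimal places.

0.545

d = −(3/4) ln(1 − 4p/3) = −0.75 ln(1 − 0.5168) = −0.75 ln(0.4832)
  = −0.75 × (-0.727325) = 0.545494 substitutions/site.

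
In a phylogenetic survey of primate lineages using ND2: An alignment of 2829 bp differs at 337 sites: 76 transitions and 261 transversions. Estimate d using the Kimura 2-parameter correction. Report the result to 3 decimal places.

P = 76/2829 ≈ 0.026865 and Q = 261/2829 ≈ 0.092259.
Under the Kimura two-parameter model, d = −½ ln(1 − 2P − Q) − ¼ ln(1 − 2Q).
1 − 2P − Q = 0.854011, giving −½ ln(0.854011) = 0.078906.
1 − 2Q = 0.815482, giving −¼ ln(0.815482) = 0.050994.
d = 0.078906 + 0.050994 = 0.129900.

0.130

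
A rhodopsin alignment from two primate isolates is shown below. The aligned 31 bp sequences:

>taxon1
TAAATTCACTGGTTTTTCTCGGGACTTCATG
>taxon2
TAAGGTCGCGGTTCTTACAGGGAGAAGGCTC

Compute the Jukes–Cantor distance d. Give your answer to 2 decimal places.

0.99

The sequences differ at 17 of 31 sites, so p = 17/31 ≈ 0.548387.
d = −(3/4) ln(1 − 4p/3) = −0.75 ln(1 − 0.731183) = −0.75 ln(0.268817)
  = −0.75 × (-1.313724) = 0.985293 substitutions/site.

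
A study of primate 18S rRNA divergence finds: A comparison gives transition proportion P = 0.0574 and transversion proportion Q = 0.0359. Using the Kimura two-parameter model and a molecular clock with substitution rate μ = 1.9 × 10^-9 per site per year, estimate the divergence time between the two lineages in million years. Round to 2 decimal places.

26.39

Under the Kimura two-parameter model, d = −½ ln(1 − 2P − Q) − ¼ ln(1 − 2Q).
1 − 2P − Q = 0.8493, giving −½ ln(0.8493) = 0.081671.
1 − 2Q = 0.9282, giving −¼ ln(0.9282) = 0.018627.
d = 0.081671 + 0.018627 = 0.100298.
Under a molecular clock d = 2μt, so t = d/(2μ) = 0.100298 / (2 × 1.9 × 10^-9) = 26.39 million years.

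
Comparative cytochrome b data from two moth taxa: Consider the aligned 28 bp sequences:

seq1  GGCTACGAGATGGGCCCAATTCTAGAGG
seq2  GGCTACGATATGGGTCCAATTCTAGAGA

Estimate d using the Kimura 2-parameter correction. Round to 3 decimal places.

0.117

Of 28 sites, 2 differences are transitions and 1 are transversions, so P = 2/28 ≈ 0.071429 and Q = 1/28 ≈ 0.035714.
Under the Kimura two-parameter model, d = −½ ln(1 − 2P − Q) − ¼ ln(1 − 2Q).
1 − 2P − Q = 0.821428, giving −½ ln(0.821428) = 0.098355.
1 − 2Q = 0.928572, giving −¼ ln(0.928572) = 0.018527.
d = 0.098355 + 0.018527 = 0.116882.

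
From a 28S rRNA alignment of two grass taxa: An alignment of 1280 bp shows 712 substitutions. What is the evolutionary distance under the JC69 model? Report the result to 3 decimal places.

p = 712/1280 = 0.55625.
d = −(3/4) ln(1 − 4p/3) = −0.75 ln(1 − 0.741667) = −0.75 ln(0.258333)
  = −0.75 × (-1.353506) = 1.015130 substitutions/site.

1.015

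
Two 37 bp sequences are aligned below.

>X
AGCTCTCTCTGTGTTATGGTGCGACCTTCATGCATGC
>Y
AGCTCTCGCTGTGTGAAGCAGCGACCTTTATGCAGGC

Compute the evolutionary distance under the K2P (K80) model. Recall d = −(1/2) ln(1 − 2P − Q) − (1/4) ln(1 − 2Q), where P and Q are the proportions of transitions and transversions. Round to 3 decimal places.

0.220

Of 37 sites, 1 differences are transitions and 6 are transversions, so P = 1/37 ≈ 0.027027 and Q = 6/37 ≈ 0.162162.
Under the Kimura two-parameter model, d = −½ ln(1 − 2P − Q) − ¼ ln(1 − 2Q).
1 − 2P − Q = 0.783784, giving −½ ln(0.783784) = 0.121811.
1 − 2Q = 0.675676, giving −¼ ln(0.675676) = 0.098010.
d = 0.121811 + 0.098010 = 0.219821.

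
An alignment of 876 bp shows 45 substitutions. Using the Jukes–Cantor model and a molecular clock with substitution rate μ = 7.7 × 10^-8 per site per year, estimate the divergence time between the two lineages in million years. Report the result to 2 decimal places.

0.35

p = 45/876 ≈ 0.05137.
d = −(3/4) ln(1 − 4p/3) = −0.75 ln(1 − 0.068493) = −0.75 ln(0.931507)
  = −0.75 × (-0.070952) = 0.053214 substitutions/site.
Under a molecular clock d = 2μt, so t = d/(2μ) = 0.053214 / (2 × 7.7 × 10^-8) = 0.35 million years.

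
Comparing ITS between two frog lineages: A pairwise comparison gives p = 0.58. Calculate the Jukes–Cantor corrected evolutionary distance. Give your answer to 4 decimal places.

d = −(3/4) ln(1 − 4p/3) = −0.75 ln(1 − 0.773333) = −0.75 ln(0.226667)
  = −0.75 × (-1.484273) = 1.113205 substitutions/site.

1.1132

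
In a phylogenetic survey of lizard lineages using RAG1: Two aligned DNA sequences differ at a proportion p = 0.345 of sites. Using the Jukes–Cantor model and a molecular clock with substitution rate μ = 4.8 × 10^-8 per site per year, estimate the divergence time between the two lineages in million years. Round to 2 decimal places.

4.81

d = −(3/4) ln(1 − 4p/3) = −0.75 ln(1 − 0.46) = −0.75 ln(0.54)
  = −0.75 × (-0.616186) = 0.462140 substitutions/site.
Under a molecular clock d = 2μt, so t = d/(2μ) = 0.462140 / (2 × 4.8 × 10^-8) = 4.81 million years.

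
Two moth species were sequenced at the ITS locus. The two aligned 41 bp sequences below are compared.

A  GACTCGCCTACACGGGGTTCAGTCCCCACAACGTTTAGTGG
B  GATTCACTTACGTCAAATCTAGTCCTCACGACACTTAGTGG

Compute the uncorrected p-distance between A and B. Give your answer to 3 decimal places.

The sequences differ at 15 of 41 positions.
p = 15/41 = 0.365853… ≈ 0.366 (to 3 d.p.).

0.366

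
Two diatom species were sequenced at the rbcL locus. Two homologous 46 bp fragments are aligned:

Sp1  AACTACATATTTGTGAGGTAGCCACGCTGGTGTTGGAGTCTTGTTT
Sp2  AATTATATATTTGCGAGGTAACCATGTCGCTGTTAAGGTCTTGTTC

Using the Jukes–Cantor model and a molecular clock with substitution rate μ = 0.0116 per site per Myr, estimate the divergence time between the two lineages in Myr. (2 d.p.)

13.82

The sequences differ at 12 of 46 sites, so p = 12/46 ≈ 0.26087.
d = −(3/4) ln(1 − 4p/3) = −0.75 ln(1 − 0.347827) = −0.75 ln(0.652173)
  = −0.75 × (-0.427445) = 0.320584 substitutions/site.
Under a molecular clock d = 2μt, so t = d/(2μ) = 0.320584 / (2 × 0.0116) = 13.82 Myr.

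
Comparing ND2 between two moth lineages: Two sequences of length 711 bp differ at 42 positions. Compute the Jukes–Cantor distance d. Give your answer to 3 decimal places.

p = 42/711 ≈ 0.059072.
d = −(3/4) ln(1 − 4p/3) = −0.75 ln(1 − 0.078763) = −0.75 ln(0.921237)
  = −0.75 × (-0.082038) = 0.061529 substitutions/site.

0.062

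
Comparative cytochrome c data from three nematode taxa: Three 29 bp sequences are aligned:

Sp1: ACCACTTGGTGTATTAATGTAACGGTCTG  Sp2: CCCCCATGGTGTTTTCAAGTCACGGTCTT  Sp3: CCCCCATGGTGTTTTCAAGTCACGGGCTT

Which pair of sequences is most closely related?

Sp2 and Sp3

Sp1–Sp2: 8/29 differ, p = 0.276, d = 0.344.
Sp1–Sp3: 9/29 differ, p = 0.310, d = 0.401.
Sp2–Sp3: 1/29 differ, p = 0.034, d = 0.035.
The smallest distance is between Sp2 and Sp3.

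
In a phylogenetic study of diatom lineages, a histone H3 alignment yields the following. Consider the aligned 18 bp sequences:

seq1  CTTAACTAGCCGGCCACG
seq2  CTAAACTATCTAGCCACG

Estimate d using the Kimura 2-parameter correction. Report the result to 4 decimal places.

0.2656

Of 18 sites, 2 differences are transitions and 2 are transversions, so P = 2/18 ≈ 0.111111 and Q = 2/18 ≈ 0.111111.
Under the Kimura two-parameter model, d = −½ ln(1 − 2P − Q) − ¼ ln(1 − 2Q).
1 − 2P − Q = 0.666667, giving −½ ln(0.666667) = 0.202732.
1 − 2Q = 0.777778, giving −¼ ln(0.777778) = 0.062829.
d = 0.202732 + 0.062829 = 0.265561.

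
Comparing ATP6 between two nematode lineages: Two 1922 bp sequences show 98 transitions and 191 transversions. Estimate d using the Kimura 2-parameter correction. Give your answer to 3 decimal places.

0.168

P = 98/1922 ≈ 0.050989 and Q = 191/1922 ≈ 0.099376.
Under the Kimura two-parameter model, d = −½ ln(1 − 2P − Q) − ¼ ln(1 − 2Q).
1 − 2P − Q = 0.798646, giving −½ ln(0.798646) = 0.112419.
1 − 2Q = 0.801248, giving −¼ ln(0.801248) = 0.055396.
d = 0.112419 + 0.055396 = 0.167815.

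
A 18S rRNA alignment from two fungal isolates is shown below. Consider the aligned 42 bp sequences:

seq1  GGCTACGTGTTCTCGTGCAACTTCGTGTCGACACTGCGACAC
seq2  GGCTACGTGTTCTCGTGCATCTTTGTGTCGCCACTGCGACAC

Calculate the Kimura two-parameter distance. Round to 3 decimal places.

0.075

Of 42 sites, 1 differences are transitions and 2 are transversions, so P = 1/42 ≈ 0.02381 and Q = 2/42 ≈ 0.047619.
Under the Kimura two-parameter model, d = −½ ln(1 − 2P − Q) − ¼ ln(1 − 2Q).
1 − 2P − Q = 0.904761, giving −½ ln(0.904761) = 0.050042.
1 − 2Q = 0.904762, giving −¼ ln(0.904762) = 0.025021.
d = 0.050042 + 0.025021 = 0.075063.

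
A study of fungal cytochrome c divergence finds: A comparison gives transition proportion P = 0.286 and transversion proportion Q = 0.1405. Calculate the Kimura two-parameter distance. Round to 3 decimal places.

0.706

Under the Kimura two-parameter model, d = −½ ln(1 − 2P − Q) − ¼ ln(1 − 2Q).
1 − 2P − Q = 0.2875, giving −½ ln(0.2875) = 0.623266.
1 − 2Q = 0.719, giving −¼ ln(0.719) = 0.082473.
d = 0.623266 + 0.082473 = 0.705739.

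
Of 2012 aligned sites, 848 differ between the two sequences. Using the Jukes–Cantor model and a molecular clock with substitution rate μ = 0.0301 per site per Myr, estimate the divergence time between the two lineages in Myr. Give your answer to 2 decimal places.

p = 848/2012 ≈ 0.421471.
d = −(3/4) ln(1 − 4p/3) = −0.75 ln(1 − 0.561961) = −0.75 ln(0.438039)
  = −0.75 × (-0.825447) = 0.619085 substitutions/site.
Under a molecular clock d = 2μt, so t = d/(2μ) = 0.619085 / (2 × 0.0301) = 10.28 Myr.

10.28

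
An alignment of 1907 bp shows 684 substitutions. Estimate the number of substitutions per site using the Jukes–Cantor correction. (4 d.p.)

p = 684/1907 ≈ 0.358679.
d = −(3/4) ln(1 − 4p/3) = −0.75 ln(1 − 0.478239) = −0.75 ln(0.521761)
  = −0.75 × (-0.650546) = 0.487910 substitutions/site.

0.4879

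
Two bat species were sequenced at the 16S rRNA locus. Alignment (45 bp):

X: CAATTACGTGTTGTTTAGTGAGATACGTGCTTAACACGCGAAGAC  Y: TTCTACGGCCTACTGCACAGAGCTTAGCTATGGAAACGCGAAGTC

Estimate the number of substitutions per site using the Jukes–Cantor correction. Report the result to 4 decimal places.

0.9313

The sequences differ at 24 of 45 sites, so p = 24/45 ≈ 0.533333.
d = −(3/4) ln(1 − 4p/3) = −0.75 ln(1 − 0.711111) = −0.75 ln(0.288889)
  = −0.75 × (-1.241713) = 0.931285 substitutions/site.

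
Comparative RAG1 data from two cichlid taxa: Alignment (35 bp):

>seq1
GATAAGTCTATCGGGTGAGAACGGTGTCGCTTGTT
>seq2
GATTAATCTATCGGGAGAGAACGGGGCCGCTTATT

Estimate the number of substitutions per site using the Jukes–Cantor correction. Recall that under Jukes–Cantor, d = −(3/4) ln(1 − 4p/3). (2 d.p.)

0.19

The sequences differ at 6 of 35 sites (4, 6, 16, 25, 27, 33), so p = 6/35 ≈ 0.171429.
d = −(3/4) ln(1 − 4p/3) = −0.75 ln(1 − 0.228572) = −0.75 ln(0.771428)
  = −0.75 × (-0.259512) = 0.194634 substitutions/site.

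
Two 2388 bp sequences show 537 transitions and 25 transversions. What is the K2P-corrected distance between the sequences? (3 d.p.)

0.314

P = 537/2388 ≈ 0.224874 and Q = 25/2388 ≈ 0.010469.
Under the Kimura two-parameter model, d = −½ ln(1 − 2P − Q) − ¼ ln(1 − 2Q).
1 − 2P − Q = 0.539783, giving −½ ln(0.539783) = 0.308294.
1 − 2Q = 0.979062, giving −¼ ln(0.979062) = 0.005290.
d = 0.308294 + 0.005290 = 0.313584.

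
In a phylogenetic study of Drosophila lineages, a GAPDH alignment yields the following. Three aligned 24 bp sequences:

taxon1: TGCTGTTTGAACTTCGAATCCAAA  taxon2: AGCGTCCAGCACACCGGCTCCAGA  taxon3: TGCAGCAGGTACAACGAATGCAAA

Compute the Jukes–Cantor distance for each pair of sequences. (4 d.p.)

d(taxon1,taxon2) = 0.8240, d(taxon1,taxon3) = 0.4408, d(taxon2,taxon3) = 0.7083

taxon1–taxon2: 12/24 sites differ → p = 0.5, d = −0.75 ln(1 − 0.666667) = 0.823960 ≈ 0.8240.
taxon1–taxon3: 8/24 sites differ → p ≈ 0.333333, d = −0.75 ln(1 − 0.444444) = 0.440839 ≈ 0.4408.
taxon2–taxon3: 11/24 sites differ → p ≈ 0.458333, d = −0.75 ln(1 − 0.611111) = 0.708346 ≈ 0.7083.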